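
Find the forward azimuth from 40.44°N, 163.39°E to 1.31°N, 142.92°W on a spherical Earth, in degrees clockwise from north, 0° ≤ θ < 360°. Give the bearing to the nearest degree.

114°

Δλ = -142.92 − 163.39 = -306.31°; wrapped into (−180°, 180°]: 53.69°.
θ = atan2( sin Δλ · cos φ₂ , cos φ₁ · sin φ₂ − sin φ₁ · cos φ₂ · cos Δλ )
  = atan2(0.80561, -0.36660) = 114.468° → normalised to [0°, 360°): 114.468°.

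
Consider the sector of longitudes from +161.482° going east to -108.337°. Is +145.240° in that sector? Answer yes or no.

No

Band width going east from +161.482° to -108.337°: ((-108.337 − 161.482) mod 360) = 90.181°.
Offset of +145.240° east of the west edge: ((145.240 − 161.482) mod 360) = 343.758°.
343.758° > 90.181° ⇒ outside.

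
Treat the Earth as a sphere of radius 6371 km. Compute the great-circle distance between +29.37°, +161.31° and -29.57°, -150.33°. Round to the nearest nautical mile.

4493 nmi

Δλ = -150.33 − 161.31 = -311.64°; wrapped into (−180°, 180°]: 48.36°.
Δφ = -29.57 − 29.37 = -58.94°.
a = sin²(Δφ/2) + cos φ₁ · cos φ₂ · sin²(Δλ/2) = 0.369201.
c = 2·atan2(√a, √(1−a)) = 1.30612 rad → d = 6371·c ≈ 8321.28 km ≈ 4493.13 nmi.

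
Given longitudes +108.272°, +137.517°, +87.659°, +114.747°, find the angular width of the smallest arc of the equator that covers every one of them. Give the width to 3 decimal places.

49.858°

Sort the longitudes: +87.659°, +108.272°, +114.747°, +137.517°.
Eastward gaps between consecutive values (wrapping around): 20.613°, 6.475°, 22.770°, 310.142°.
Largest gap = 310.142° ⇒ minimal covering band is its complement: 360° − 310.142° = 49.858°.
Band runs from +87.659° eastward to +137.517°.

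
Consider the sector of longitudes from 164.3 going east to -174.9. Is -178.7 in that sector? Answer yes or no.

Band width going east from +164.3° to -174.9°: ((-174.9 − 164.3) mod 360) = 20.8°.
Offset of -178.7° east of the west edge: ((-178.7 − 164.3) mod 360) = 17.0°.
17.0° ≤ 20.8° ⇒ inside.

Yes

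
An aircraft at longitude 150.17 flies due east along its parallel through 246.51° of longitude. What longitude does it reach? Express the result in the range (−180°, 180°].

Start at +150.17°; shift +246.51° → +396.68°.
+396.68° lies outside (−180°, 180°]; subtract 360° → +36.68°.

+36.68°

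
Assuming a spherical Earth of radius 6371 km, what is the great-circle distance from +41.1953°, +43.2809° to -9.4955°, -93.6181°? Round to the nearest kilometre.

Δλ = -93.6181 − 43.2809 = -136.8990°.
Δφ = -9.4955 − 41.1953 = -50.6908°.
a = sin²(Δφ/2) + cos φ₁ · cos φ₂ · sin²(Δλ/2) = 0.825271.
c = 2·atan2(√a, √(1−a)) = 2.27909 rad → d = 6371·c ≈ 14520.11 km.

14520 km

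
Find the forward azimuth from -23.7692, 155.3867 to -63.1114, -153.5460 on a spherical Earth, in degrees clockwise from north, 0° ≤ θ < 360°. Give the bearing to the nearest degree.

153°

Δλ = -153.5460 − 155.3867 = -308.9327°; wrapped into (−180°, 180°]: 51.0673°.
θ = atan2( sin Δλ · cos φ₂ , cos φ₁ · sin φ₂ − sin φ₁ · cos φ₂ · cos Δλ )
  = atan2(0.35180, -0.70169) = 153.372° → normalised to [0°, 360°): 153.372°.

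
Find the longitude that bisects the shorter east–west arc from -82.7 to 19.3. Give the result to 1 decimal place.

Signed shortest Δλ from -82.7° to +19.3° is +102.0°.
Midpoint longitude = -82.7° + (+102.0°)/2 = -82.7° + 51.0° = -31.7°.

-31.7°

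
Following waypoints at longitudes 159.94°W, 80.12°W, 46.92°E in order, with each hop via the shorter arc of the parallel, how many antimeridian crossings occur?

0

Leg 1: -159.94° → -80.12°, shortest Δλ = 79.82° (east) — does not cross 180°.
Leg 2: -80.12° → +46.92°, shortest Δλ = 127.04° (east) — does not cross 180°.
Total crossings: 0.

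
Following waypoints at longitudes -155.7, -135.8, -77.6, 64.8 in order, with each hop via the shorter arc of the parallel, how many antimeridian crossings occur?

0

Leg 1: -155.7° → -135.8°, shortest Δλ = 19.9° (east) — does not cross 180°.
Leg 2: -135.8° → -77.6°, shortest Δλ = 58.2° (east) — does not cross 180°.
Leg 3: -77.6° → +64.8°, shortest Δλ = 142.4° (east) — does not cross 180°.
Total crossings: 0.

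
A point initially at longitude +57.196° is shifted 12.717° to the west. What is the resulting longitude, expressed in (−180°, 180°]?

Start at +57.196°; shift −12.717° → +44.479°.
+44.479° already lies in (−180°, 180°].

+44.479°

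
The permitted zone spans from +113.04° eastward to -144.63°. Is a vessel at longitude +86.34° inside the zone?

No

Band width going east from +113.04° to -144.63°: ((-144.63 − 113.04) mod 360) = 102.33°.
Offset of +86.34° east of the west edge: ((86.34 − 113.04) mod 360) = 333.30°.
333.30° > 102.33° ⇒ outside.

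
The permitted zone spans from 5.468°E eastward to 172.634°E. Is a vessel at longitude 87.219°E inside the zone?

Yes

Band width going east from +5.468° to +172.634°: ((172.634 − 5.468) mod 360) = 167.166°.
Offset of +87.219° east of the west edge: ((87.219 − 5.468) mod 360) = 81.751°.
81.751° ≤ 167.166° ⇒ inside.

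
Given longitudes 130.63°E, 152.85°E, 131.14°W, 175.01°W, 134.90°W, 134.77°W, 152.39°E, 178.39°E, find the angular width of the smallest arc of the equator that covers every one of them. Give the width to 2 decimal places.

98.23°

Sort the longitudes: -175.01°, -134.90°, -134.77°, -131.14°, +130.63°, +152.39°, +152.85°, +178.39°.
Eastward gaps between consecutive values (wrapping around): 40.11°, 0.13°, 3.63°, 261.77°, 21.76°, 0.46°, 25.54°, 6.60°.
Largest gap = 261.77° ⇒ minimal covering band is its complement: 360° − 261.77° = 98.23°.
Band runs from +130.63° eastward to -131.14°, crossing the antimeridian.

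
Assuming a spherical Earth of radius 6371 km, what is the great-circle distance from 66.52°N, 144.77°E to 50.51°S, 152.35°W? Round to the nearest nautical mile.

Δλ = -152.35 − 144.77 = -297.12°; wrapped into (−180°, 180°]: 62.88°.
Δφ = -50.51 − 66.52 = -117.03°.
a = sin²(Δφ/2) + cos φ₁ · cos φ₂ · sin²(Δλ/2) = 0.796166.
c = 2·atan2(√a, √(1−a)) = 2.20475 rad → d = 6371·c ≈ 14046.43 km ≈ 7584.47 nmi.

7584 nmi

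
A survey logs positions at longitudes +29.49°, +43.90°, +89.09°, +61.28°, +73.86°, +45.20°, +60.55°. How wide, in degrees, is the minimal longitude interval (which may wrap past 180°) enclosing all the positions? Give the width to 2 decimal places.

59.60°

Sort the longitudes: +29.49°, +43.90°, +45.20°, +60.55°, +61.28°, +73.86°, +89.09°.
Eastward gaps between consecutive values (wrapping around): 14.41°, 1.30°, 15.35°, 0.73°, 12.58°, 15.23°, 300.40°.
Largest gap = 300.40° ⇒ minimal covering band is its complement: 360° − 300.40° = 59.60°.
Band runs from +29.49° eastward to +89.09°.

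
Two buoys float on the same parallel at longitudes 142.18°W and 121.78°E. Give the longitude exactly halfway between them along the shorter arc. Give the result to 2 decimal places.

Signed shortest Δλ from -142.18° to +121.78° is -96.04°.
Midpoint longitude = -142.18° + (-96.04°)/2 = -142.18° − 48.02° = -190.20°.
Normalise into (−180°, 180°]: +169.80°.
(The naïve average (-142.18 + +121.78)/2 = -10.2° is on the wrong side of the globe.)

169.80°E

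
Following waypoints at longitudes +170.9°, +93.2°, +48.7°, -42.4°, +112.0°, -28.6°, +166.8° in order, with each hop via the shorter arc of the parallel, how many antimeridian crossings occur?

1

Leg 1: +170.9° → +93.2°, shortest Δλ = -77.7° (west) — does not cross 180°.
Leg 2: +93.2° → +48.7°, shortest Δλ = -44.5° (west) — does not cross 180°.
Leg 3: +48.7° → -42.4°, shortest Δλ = -91.1° (west) — does not cross 180°.
Leg 4: -42.4° → +112.0°, shortest Δλ = 154.4° (east) — does not cross 180°.
Leg 5: +112.0° → -28.6°, shortest Δλ = -140.6° (west) — does not cross 180°.
Leg 6: -28.6° → +166.8°, shortest Δλ = -164.6° (west) — crosses 180°.
Total crossings: 1.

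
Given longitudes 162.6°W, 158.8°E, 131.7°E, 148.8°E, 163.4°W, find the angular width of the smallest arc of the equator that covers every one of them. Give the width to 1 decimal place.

Sort the longitudes: -163.4°, -162.6°, +131.7°, +148.8°, +158.8°.
Eastward gaps between consecutive values (wrapping around): 0.8°, 294.3°, 17.1°, 10.0°, 37.8°.
Largest gap = 294.3° ⇒ minimal covering band is its complement: 360° − 294.3° = 65.7°.
Band runs from +131.7° eastward to -162.6°, crossing the antimeridian.

65.7°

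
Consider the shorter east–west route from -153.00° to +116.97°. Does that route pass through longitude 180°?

Naïve |116.97 − -153.00| = 269.97° > 180°, so the shorter arc goes the other way round — across 180°.
Signed shortest Δλ = ((116.97 − -153.00 + 180) mod 360) − 180 = -90.03°.
Going west by 90.03° from -153.00° passes through 180° before reaching +116.97°.

Yes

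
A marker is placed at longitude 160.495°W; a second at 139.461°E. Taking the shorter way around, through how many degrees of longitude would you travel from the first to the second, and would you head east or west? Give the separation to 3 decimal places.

60.044° west

Raw difference: 139.461 − -160.495 = 299.956°.
Normalise into (−180°, 180°]: 299.956° − 360° = -60.044°.
Negative ⇒ the second point lies to the west; separation 60.044°.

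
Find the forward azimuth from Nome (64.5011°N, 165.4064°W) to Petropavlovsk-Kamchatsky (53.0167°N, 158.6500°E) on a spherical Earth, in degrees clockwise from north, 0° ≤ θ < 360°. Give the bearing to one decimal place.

254.8°

Δλ = 158.6500 − -165.4064 = 324.0564°; wrapped into (−180°, 180°]: -35.9436°.
θ = atan2( sin Δλ · cos φ₂ , cos φ₁ · sin φ₂ − sin φ₁ · cos φ₂ · cos Δλ )
  = atan2(-0.35312, -0.09571) = -105.166° → normalised to [0°, 360°): 254.834°.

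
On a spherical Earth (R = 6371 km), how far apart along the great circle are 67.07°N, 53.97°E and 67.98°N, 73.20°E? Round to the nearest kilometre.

820 km

Δλ = 73.20 − 53.97 = 19.23°.
Δφ = 67.98 − 67.07 = 0.91°.
a = sin²(Δφ/2) + cos φ₁ · cos φ₂ · sin²(Δλ/2) = 0.004138.
c = 2·atan2(√a, √(1−a)) = 0.12875 rad → d = 6371·c ≈ 820.25 km.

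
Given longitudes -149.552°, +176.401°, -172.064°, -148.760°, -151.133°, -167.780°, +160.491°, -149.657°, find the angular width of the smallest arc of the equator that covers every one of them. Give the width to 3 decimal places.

Sort the longitudes: -172.064°, -167.780°, -151.133°, -149.657°, -149.552°, -148.760°, +160.491°, +176.401°.
Eastward gaps between consecutive values (wrapping around): 4.284°, 16.647°, 1.476°, 0.105°, 0.792°, 309.251°, 15.910°, 11.535°.
Largest gap = 309.251° ⇒ minimal covering band is its complement: 360° − 309.251° = 50.749°.
Band runs from +160.491° eastward to -148.760°, crossing the antimeridian.

50.749°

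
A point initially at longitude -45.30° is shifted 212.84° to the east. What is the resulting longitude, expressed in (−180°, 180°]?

Start at -45.30°; shift +212.84° → +167.54°.
+167.54° already lies in (−180°, 180°].

+167.54°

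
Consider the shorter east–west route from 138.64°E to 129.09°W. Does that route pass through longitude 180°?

Naïve |-129.09 − 138.64| = 267.73° > 180°, so the shorter arc goes the other way round — across 180°.
Signed shortest Δλ = ((-129.09 − 138.64 + 180) mod 360) − 180 = 92.27°.
Going east by 92.27° from +138.64° passes through 180° before reaching -129.09°.

Yes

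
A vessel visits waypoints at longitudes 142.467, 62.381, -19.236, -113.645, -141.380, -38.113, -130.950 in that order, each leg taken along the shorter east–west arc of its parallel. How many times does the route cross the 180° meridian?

0

Leg 1: +142.467° → +62.381°, shortest Δλ = -80.086° (west) — does not cross 180°.
Leg 2: +62.381° → -19.236°, shortest Δλ = -81.617° (west) — does not cross 180°.
Leg 3: -19.236° → -113.645°, shortest Δλ = -94.409° (west) — does not cross 180°.
Leg 4: -113.645° → -141.380°, shortest Δλ = -27.735° (west) — does not cross 180°.
Leg 5: -141.380° → -38.113°, shortest Δλ = 103.267° (east) — does not cross 180°.
Leg 6: -38.113° → -130.950°, shortest Δλ = -92.837° (west) — does not cross 180°.
Total crossings: 0.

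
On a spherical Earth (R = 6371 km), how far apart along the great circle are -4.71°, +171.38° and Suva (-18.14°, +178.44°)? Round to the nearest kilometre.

Δλ = 178.44 − 171.38 = 7.06°.
Δφ = -18.14 − -4.71 = -13.43°.
a = sin²(Δφ/2) + cos φ₁ · cos φ₂ · sin²(Δλ/2) = 0.017263.
c = 2·atan2(√a, √(1−a)) = 0.26354 rad → d = 6371·c ≈ 1679.02 km.

1679 km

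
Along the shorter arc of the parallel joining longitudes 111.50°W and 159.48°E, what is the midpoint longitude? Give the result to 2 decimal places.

156.01°W

Signed shortest Δλ from -111.50° to +159.48° is -89.02°.
Midpoint longitude = -111.50° + (-89.02°)/2 = -111.50° − 44.51° = -156.01°.
(The naïve average (-111.50 + +159.48)/2 = 23.99° is on the wrong side of the globe.)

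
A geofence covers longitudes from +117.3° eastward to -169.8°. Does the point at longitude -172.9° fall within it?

Band width going east from +117.3° to -169.8°: ((-169.8 − 117.3) mod 360) = 72.9°.
Offset of -172.9° east of the west edge: ((-172.9 − 117.3) mod 360) = 69.8°.
69.8° ≤ 72.9° ⇒ inside.

Yes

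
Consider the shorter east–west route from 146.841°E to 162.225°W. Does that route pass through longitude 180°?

Yes

Naïve |-162.225 − 146.841| = 309.066° > 180°, so the shorter arc goes the other way round — across 180°.
Signed shortest Δλ = ((-162.225 − 146.841 + 180) mod 360) − 180 = 50.934°.
Going east by 50.934° from +146.841° passes through 180° before reaching -162.225°.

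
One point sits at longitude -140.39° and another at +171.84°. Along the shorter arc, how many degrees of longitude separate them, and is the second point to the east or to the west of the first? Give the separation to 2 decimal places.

47.77° west

Raw difference: 171.84 − -140.39 = 312.23°.
Normalise into (−180°, 180°]: 312.23° − 360° = -47.77°.
Negative ⇒ the second point lies to the west; separation 47.77°.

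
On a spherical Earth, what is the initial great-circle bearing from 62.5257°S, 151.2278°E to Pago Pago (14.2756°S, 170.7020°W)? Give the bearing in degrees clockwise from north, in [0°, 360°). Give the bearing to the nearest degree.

Δλ = -170.7020 − 151.2278 = -321.9298°; wrapped into (−180°, 180°]: 38.0702°.
θ = atan2( sin Δλ · cos φ₂ , cos φ₁ · sin φ₂ − sin φ₁ · cos φ₂ · cos Δλ )
  = atan2(0.59759, 0.56314) = 46.700° → normalised to [0°, 360°): 46.700°.

47°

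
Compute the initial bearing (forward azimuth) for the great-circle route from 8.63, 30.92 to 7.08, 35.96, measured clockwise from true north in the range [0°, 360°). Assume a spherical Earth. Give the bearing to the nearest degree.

Δλ = 35.96 − 30.92 = 5.04°.
θ = atan2( sin Δλ · cos φ₂ , cos φ₁ · sin φ₂ − sin φ₁ · cos φ₂ · cos Δλ )
  = atan2(0.08718, -0.02647) = 106.891° → normalised to [0°, 360°): 106.891°.

107°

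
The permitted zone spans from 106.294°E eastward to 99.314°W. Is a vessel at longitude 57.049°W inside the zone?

No

Band width going east from +106.294° to -99.314°: ((-99.314 − 106.294) mod 360) = 154.392°.
Offset of -57.049° east of the west edge: ((-57.049 − 106.294) mod 360) = 196.657°.
196.657° > 154.392° ⇒ outside.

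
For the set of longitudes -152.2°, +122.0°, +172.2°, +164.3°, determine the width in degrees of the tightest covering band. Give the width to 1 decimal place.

Sort the longitudes: -152.2°, +122.0°, +164.3°, +172.2°.
Eastward gaps between consecutive values (wrapping around): 274.2°, 42.3°, 7.9°, 35.6°.
Largest gap = 274.2° ⇒ minimal covering band is its complement: 360° − 274.2° = 85.8°.
Band runs from +122.0° eastward to -152.2°, crossing the antimeridian.

85.8°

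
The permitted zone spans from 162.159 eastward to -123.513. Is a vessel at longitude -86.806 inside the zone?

No

Band width going east from +162.159° to -123.513°: ((-123.513 − 162.159) mod 360) = 74.328°.
Offset of -86.806° east of the west edge: ((-86.806 − 162.159) mod 360) = 111.035°.
111.035° > 74.328° ⇒ outside.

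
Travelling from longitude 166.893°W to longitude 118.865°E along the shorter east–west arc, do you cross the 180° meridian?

Yes

Naïve |118.865 − -166.893| = 285.758° > 180°, so the shorter arc goes the other way round — across 180°.
Signed shortest Δλ = ((118.865 − -166.893 + 180) mod 360) − 180 = -74.242°.
Going west by 74.242° from -166.893° passes through 180° before reaching +118.865°.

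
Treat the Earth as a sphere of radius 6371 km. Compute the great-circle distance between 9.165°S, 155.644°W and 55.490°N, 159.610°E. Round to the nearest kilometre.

Δλ = 159.610 − -155.644 = 315.254°; wrapped into (−180°, 180°]: -44.746°.
Δφ = 55.490 − -9.165 = 64.655°.
a = sin²(Δφ/2) + cos φ₁ · cos φ₂ · sin²(Δλ/2) = 0.367002.
c = 2·atan2(√a, √(1−a)) = 1.30156 rad → d = 6371·c ≈ 8292.23 km.

8292 km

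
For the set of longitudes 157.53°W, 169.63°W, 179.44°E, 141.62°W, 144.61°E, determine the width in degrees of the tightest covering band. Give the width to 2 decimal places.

73.77°

Sort the longitudes: -169.63°, -157.53°, -141.62°, +144.61°, +179.44°.
Eastward gaps between consecutive values (wrapping around): 12.10°, 15.91°, 286.23°, 34.83°, 10.93°.
Largest gap = 286.23° ⇒ minimal covering band is its complement: 360° − 286.23° = 73.77°.
Band runs from +144.61° eastward to -141.62°, crossing the antimeridian.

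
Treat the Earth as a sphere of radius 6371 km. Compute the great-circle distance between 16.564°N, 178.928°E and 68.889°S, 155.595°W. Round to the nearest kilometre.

Δλ = -155.595 − 178.928 = -334.523°; wrapped into (−180°, 180°]: 25.477°.
Δφ = -68.889 − 16.564 = -85.453°.
a = sin²(Δφ/2) + cos φ₁ · cos φ₂ · sin²(Δλ/2) = 0.477147.
c = 2·atan2(√a, √(1−a)) = 1.52507 rad → d = 6371·c ≈ 9716.25 km.

9716 km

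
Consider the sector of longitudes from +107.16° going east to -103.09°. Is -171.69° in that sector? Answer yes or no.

Yes

Band width going east from +107.16° to -103.09°: ((-103.09 − 107.16) mod 360) = 149.75°.
Offset of -171.69° east of the west edge: ((-171.69 − 107.16) mod 360) = 81.15°.
81.15° ≤ 149.75° ⇒ inside.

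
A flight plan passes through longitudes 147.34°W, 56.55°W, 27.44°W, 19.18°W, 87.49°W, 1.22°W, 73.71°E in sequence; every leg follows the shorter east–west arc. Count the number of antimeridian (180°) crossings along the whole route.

0

Leg 1: -147.34° → -56.55°, shortest Δλ = 90.79° (east) — does not cross 180°.
Leg 2: -56.55° → -27.44°, shortest Δλ = 29.11° (east) — does not cross 180°.
Leg 3: -27.44° → -19.18°, shortest Δλ = 8.26° (east) — does not cross 180°.
Leg 4: -19.18° → -87.49°, shortest Δλ = -68.31° (west) — does not cross 180°.
Leg 5: -87.49° → -1.22°, shortest Δλ = 86.27° (east) — does not cross 180°.
Leg 6: -1.22° → +73.71°, shortest Δλ = 74.93° (east) — does not cross 180°.
Total crossings: 0.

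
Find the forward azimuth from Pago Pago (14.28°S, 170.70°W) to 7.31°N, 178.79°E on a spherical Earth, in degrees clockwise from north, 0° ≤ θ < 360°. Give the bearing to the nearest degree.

334°

Δλ = 178.79 − -170.70 = 349.49°; wrapped into (−180°, 180°]: -10.51°.
θ = atan2( sin Δλ · cos φ₂ , cos φ₁ · sin φ₂ − sin φ₁ · cos φ₂ · cos Δλ )
  = atan2(-0.18092, 0.36386) = -26.438° → normalised to [0°, 360°): 333.562°.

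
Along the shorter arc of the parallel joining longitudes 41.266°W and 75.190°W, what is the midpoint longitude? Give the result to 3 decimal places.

58.228°W

Signed shortest Δλ from -41.266° to -75.190° is -33.924°.
Midpoint longitude = -41.266° + (-33.924°)/2 = -41.266° − 16.962° = -58.228°.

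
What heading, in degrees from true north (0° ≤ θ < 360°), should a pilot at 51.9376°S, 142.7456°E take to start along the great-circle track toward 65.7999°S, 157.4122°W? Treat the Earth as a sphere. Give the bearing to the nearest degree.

Δλ = -157.4122 − 142.7456 = -300.1578°; wrapped into (−180°, 180°]: 59.8422°.
θ = atan2( sin Δλ · cos φ₂ , cos φ₁ · sin φ₂ − sin φ₁ · cos φ₂ · cos Δλ )
  = atan2(0.35444, -0.40020) = 138.470° → normalised to [0°, 360°): 138.470°.

138°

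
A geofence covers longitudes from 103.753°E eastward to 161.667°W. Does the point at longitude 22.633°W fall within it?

Band width going east from +103.753° to -161.667°: ((-161.667 − 103.753) mod 360) = 94.580°.
Offset of -22.633° east of the west edge: ((-22.633 − 103.753) mod 360) = 233.614°.
233.614° > 94.580° ⇒ outside.

No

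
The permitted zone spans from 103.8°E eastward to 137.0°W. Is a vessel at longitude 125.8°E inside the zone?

Band width going east from +103.8° to -137.0°: ((-137.0 − 103.8) mod 360) = 119.2°.
Offset of +125.8° east of the west edge: ((125.8 − 103.8) mod 360) = 22.0°.
22.0° ≤ 119.2° ⇒ inside.

Yes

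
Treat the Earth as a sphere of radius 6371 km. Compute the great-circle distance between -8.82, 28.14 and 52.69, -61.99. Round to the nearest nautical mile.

Δλ = -61.99 − 28.14 = -90.13°.
Δφ = 52.69 − -8.82 = 61.51°.
a = sin²(Δφ/2) + cos φ₁ · cos φ₂ · sin²(Δλ/2) = 0.561657.
c = 2·atan2(√a, √(1−a)) = 1.69442 rad → d = 6371·c ≈ 10795.18 km ≈ 5828.93 nmi.

5829 nmi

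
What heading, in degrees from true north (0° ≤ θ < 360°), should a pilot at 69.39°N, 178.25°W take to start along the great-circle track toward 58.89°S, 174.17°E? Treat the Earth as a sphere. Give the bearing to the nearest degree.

185°

Δλ = 174.17 − -178.25 = 352.42°; wrapped into (−180°, 180°]: -7.58°.
θ = atan2( sin Δλ · cos φ₂ , cos φ₁ · sin φ₂ − sin φ₁ · cos φ₂ · cos Δλ )
  = atan2(-0.06816, -0.78077) = -175.011° → normalised to [0°, 360°): 184.989°.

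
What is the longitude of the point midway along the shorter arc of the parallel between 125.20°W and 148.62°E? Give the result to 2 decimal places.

168.29°W

Signed shortest Δλ from -125.20° to +148.62° is -86.18°.
Midpoint longitude = -125.20° + (-86.18°)/2 = -125.20° − 43.09° = -168.29°.
(The naïve average (-125.20 + +148.62)/2 = 11.71° is on the wrong side of the globe.)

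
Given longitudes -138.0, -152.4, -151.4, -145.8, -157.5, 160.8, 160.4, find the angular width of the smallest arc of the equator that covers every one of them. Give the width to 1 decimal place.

61.6°

Sort the longitudes: -157.5°, -152.4°, -151.4°, -145.8°, -138.0°, +160.4°, +160.8°.
Eastward gaps between consecutive values (wrapping around): 5.1°, 1.0°, 5.6°, 7.8°, 298.4°, 0.4°, 41.7°.
Largest gap = 298.4° ⇒ minimal covering band is its complement: 360° − 298.4° = 61.6°.
Band runs from +160.4° eastward to -138.0°, crossing the antimeridian.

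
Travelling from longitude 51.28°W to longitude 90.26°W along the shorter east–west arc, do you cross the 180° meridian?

No

Signed shortest Δλ = ((-90.26 − -51.28 + 180) mod 360) − 180 = -38.98°.
Going west by 38.98° from -51.28° reaches -90.26° without touching 180°.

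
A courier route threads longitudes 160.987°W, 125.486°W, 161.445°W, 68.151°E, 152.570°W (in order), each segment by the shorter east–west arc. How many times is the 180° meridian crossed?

2

Leg 1: -160.987° → -125.486°, shortest Δλ = 35.501° (east) — does not cross 180°.
Leg 2: -125.486° → -161.445°, shortest Δλ = -35.959° (west) — does not cross 180°.
Leg 3: -161.445° → +68.151°, shortest Δλ = -130.404° (west) — crosses 180°.
Leg 4: +68.151° → -152.570°, shortest Δλ = 139.279° (east) — crosses 180°.
Total crossings: 2.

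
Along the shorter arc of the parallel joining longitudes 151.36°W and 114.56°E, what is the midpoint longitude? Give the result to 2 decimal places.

Signed shortest Δλ from -151.36° to +114.56° is -94.08°.
Midpoint longitude = -151.36° + (-94.08°)/2 = -151.36° − 47.04° = -198.40°.
Normalise into (−180°, 180°]: +161.60°.
(The naïve average (-151.36 + +114.56)/2 = -18.4° is on the wrong side of the globe.)

161.60°E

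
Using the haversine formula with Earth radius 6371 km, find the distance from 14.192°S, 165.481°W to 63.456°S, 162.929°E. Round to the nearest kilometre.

6000 km

Δλ = 162.929 − -165.481 = 328.410°; wrapped into (−180°, 180°]: -31.590°.
Δφ = -63.456 − -14.192 = -49.264°.
a = sin²(Δφ/2) + cos φ₁ · cos φ₂ · sin²(Δλ/2) = 0.205812.
c = 2·atan2(√a, √(1−a)) = 0.94175 rad → d = 6371·c ≈ 5999.88 km.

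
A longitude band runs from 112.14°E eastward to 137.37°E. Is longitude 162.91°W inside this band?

Band width going east from +112.14° to +137.37°: ((137.37 − 112.14) mod 360) = 25.23°.
Offset of -162.91° east of the west edge: ((-162.91 − 112.14) mod 360) = 84.95°.
84.95° > 25.23° ⇒ outside.

No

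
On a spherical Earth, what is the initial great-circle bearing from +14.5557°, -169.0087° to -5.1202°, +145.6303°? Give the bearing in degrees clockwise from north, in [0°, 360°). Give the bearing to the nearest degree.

Δλ = 145.6303 − -169.0087 = 314.6390°; wrapped into (−180°, 180°]: -45.3610°.
θ = atan2( sin Δλ · cos φ₂ , cos φ₁ · sin φ₂ − sin φ₁ · cos φ₂ · cos Δλ )
  = atan2(-0.70871, -0.26226) = -110.307° → normalised to [0°, 360°): 249.693°.

250°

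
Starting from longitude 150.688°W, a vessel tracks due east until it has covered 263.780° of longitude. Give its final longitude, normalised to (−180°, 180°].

113.092°E

Start at -150.688°; shift +263.780° → +113.092°.
+113.092° already lies in (−180°, 180°].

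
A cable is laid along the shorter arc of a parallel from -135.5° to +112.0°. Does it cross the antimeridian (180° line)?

Yes

Naïve |112.0 − -135.5| = 247.5° > 180°, so the shorter arc goes the other way round — across 180°.
Signed shortest Δλ = ((112.0 − -135.5 + 180) mod 360) − 180 = -112.5°.
Going west by 112.5° from -135.5° passes through 180° before reaching +112.0°.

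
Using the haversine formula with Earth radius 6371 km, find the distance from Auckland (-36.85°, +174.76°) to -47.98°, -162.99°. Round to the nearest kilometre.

2194 km

Δλ = -162.99 − 174.76 = -337.75°; wrapped into (−180°, 180°]: 22.25°.
Δφ = -47.98 − -36.85 = -11.13°.
a = sin²(Δφ/2) + cos φ₁ · cos φ₂ · sin²(Δλ/2) = 0.029346.
c = 2·atan2(√a, √(1−a)) = 0.34431 rad → d = 6371·c ≈ 2193.62 km.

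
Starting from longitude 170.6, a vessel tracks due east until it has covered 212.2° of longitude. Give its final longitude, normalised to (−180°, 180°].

Start at +170.6°; shift +212.2° → +382.8°.
+382.8° lies outside (−180°, 180°]; subtract 360° → +22.8°.

+22.8°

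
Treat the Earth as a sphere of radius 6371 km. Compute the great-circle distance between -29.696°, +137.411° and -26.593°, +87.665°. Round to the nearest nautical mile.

2620 nmi

Δλ = 87.665 − 137.411 = -49.746°.
Δφ = -26.593 − -29.696 = 3.103°.
a = sin²(Δφ/2) + cos φ₁ · cos φ₂ · sin²(Δλ/2) = 0.138152.
c = 2·atan2(√a, √(1−a)) = 0.76165 rad → d = 6371·c ≈ 4852.50 km ≈ 2620.14 nmi.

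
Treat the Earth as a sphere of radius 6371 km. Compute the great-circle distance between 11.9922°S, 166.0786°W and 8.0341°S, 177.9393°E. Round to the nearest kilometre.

Δλ = 177.9393 − -166.0786 = 344.0179°; wrapped into (−180°, 180°]: -15.9821°.
Δφ = -8.0341 − -11.9922 = 3.9581°.
a = sin²(Δφ/2) + cos φ₁ · cos φ₂ · sin²(Δλ/2) = 0.019911.
c = 2·atan2(√a, √(1−a)) = 0.28316 rad → d = 6371·c ≈ 1804.02 km.

1804 km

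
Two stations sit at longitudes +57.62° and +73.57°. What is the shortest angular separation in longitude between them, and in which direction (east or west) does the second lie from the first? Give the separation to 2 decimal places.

15.95° east

Raw difference: 73.57 − 57.62 = 15.95°.
Normalise into (−180°, 180°]: 15.95° stays 15.95°.
Positive ⇒ the second point lies to the east; separation 15.95°.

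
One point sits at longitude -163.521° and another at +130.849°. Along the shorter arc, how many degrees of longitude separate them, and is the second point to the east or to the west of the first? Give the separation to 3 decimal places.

Raw difference: 130.849 − -163.521 = 294.37°.
Normalise into (−180°, 180°]: 294.37° − 360° = -65.63°.
Negative ⇒ the second point lies to the west; separation 65.630°.

65.630° west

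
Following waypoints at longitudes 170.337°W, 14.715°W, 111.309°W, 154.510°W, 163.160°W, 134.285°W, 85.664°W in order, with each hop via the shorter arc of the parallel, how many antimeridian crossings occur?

0

Leg 1: -170.337° → -14.715°, shortest Δλ = 155.622° (east) — does not cross 180°.
Leg 2: -14.715° → -111.309°, shortest Δλ = -96.594° (west) — does not cross 180°.
Leg 3: -111.309° → -154.510°, shortest Δλ = -43.201° (west) — does not cross 180°.
Leg 4: -154.510° → -163.160°, shortest Δλ = -8.65° (west) — does not cross 180°.
Leg 5: -163.160° → -134.285°, shortest Δλ = 28.875° (east) — does not cross 180°.
Leg 6: -134.285° → -85.664°, shortest Δλ = 48.621° (east) — does not cross 180°.
Total crossings: 0.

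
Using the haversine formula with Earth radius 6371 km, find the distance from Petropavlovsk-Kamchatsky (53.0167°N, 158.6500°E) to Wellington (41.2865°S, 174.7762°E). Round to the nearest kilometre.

Δλ = 174.7762 − 158.6500 = 16.1262°.
Δφ = -41.2865 − 53.0167 = -94.3032°.
a = sin²(Δφ/2) + cos φ₁ · cos φ₂ · sin²(Δλ/2) = 0.546411.
c = 2·atan2(√a, √(1−a)) = 1.66375 rad → d = 6371·c ≈ 10599.76 km.

10600 km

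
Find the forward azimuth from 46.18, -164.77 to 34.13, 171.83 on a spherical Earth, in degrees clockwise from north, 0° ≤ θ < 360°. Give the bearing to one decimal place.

244.1°

Δλ = 171.83 − -164.77 = 336.60°; wrapped into (−180°, 180°]: -23.40°.
θ = atan2( sin Δλ · cos φ₂ , cos φ₁ · sin φ₂ − sin φ₁ · cos φ₂ · cos Δλ )
  = atan2(-0.32875, -0.15964) = -115.902° → normalised to [0°, 360°): 244.098°.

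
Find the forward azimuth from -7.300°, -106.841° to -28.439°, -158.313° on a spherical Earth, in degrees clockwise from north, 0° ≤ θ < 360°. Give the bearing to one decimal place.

Δλ = -158.313 − -106.841 = -51.472°.
θ = atan2( sin Δλ · cos φ₂ , cos φ₁ · sin φ₂ − sin φ₁ · cos φ₂ · cos Δλ )
  = atan2(-0.68790, -0.40277) = -120.349° → normalised to [0°, 360°): 239.651°.

239.7°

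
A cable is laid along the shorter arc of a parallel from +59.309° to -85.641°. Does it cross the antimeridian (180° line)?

Signed shortest Δλ = ((-85.641 − 59.309 + 180) mod 360) − 180 = -144.95°.
Going west by 144.95° from +59.309° reaches -85.641° without touching 180°.

No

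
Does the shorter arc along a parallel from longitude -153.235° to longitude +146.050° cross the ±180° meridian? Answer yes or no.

Naïve |146.050 − -153.235| = 299.285° > 180°, so the shorter arc goes the other way round — across 180°.
Signed shortest Δλ = ((146.050 − -153.235 + 180) mod 360) − 180 = -60.715°.
Going west by 60.715° from -153.235° passes through 180° before reaching +146.050°.

Yes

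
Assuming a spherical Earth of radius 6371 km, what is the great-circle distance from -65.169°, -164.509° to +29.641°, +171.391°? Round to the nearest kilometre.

10746 km

Δλ = 171.391 − -164.509 = 335.900°; wrapped into (−180°, 180°]: -24.100°.
Δφ = 29.641 − -65.169 = 94.810°.
a = sin²(Δφ/2) + cos φ₁ · cos φ₂ · sin²(Δλ/2) = 0.557833.
c = 2·atan2(√a, √(1−a)) = 1.68672 rad → d = 6371·c ≈ 10746.11 km.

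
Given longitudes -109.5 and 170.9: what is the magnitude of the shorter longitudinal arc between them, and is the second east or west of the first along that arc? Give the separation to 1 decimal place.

Raw difference: 170.9 − -109.5 = 280.4°.
Normalise into (−180°, 180°]: 280.4° − 360° = -79.6°.
Negative ⇒ the second point lies to the west; separation 79.6°.

79.6° west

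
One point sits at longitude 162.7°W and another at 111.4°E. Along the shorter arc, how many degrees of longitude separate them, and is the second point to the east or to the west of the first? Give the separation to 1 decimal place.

Raw difference: 111.4 − -162.7 = 274.1°.
Normalise into (−180°, 180°]: 274.1° − 360° = -85.9°.
Negative ⇒ the second point lies to the west; separation 85.9°.

85.9° west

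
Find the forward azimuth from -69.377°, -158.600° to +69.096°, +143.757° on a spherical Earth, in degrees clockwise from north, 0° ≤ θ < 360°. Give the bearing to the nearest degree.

329°

Δλ = 143.757 − -158.600 = 302.357°; wrapped into (−180°, 180°]: -57.643°.
θ = atan2( sin Δλ · cos φ₂ , cos φ₁ · sin φ₂ − sin φ₁ · cos φ₂ · cos Δλ )
  = atan2(-0.30140, 0.50776) = -30.693° → normalised to [0°, 360°): 329.307°.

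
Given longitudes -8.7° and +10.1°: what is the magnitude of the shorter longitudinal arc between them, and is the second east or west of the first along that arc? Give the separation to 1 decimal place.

18.8° east

Raw difference: 10.1 − -8.7 = 18.8°.
Normalise into (−180°, 180°]: 18.8° stays 18.8°.
Positive ⇒ the second point lies to the east; separation 18.8°.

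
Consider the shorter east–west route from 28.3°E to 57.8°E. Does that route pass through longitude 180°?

Signed shortest Δλ = ((57.8 − 28.3 + 180) mod 360) − 180 = 29.5°.
Going east by 29.5° from +28.3° reaches +57.8° without touching 180°.

No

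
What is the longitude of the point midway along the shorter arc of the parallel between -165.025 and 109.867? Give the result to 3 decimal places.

Signed shortest Δλ from -165.025° to +109.867° is -85.108°.
Midpoint longitude = -165.025° + (-85.108°)/2 = -165.025° − 42.554° = -207.579°.
Normalise into (−180°, 180°]: +152.421°.
(The naïve average (-165.025 + +109.867)/2 = -27.579° is on the wrong side of the globe.)

+152.421°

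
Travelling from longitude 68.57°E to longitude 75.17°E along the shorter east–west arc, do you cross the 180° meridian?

Signed shortest Δλ = ((75.17 − 68.57 + 180) mod 360) − 180 = 6.6°.
Going east by 6.6° from +68.57° reaches +75.17° without touching 180°.

No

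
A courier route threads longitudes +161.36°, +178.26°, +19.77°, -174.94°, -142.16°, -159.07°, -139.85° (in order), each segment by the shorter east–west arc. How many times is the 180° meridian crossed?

Leg 1: +161.36° → +178.26°, shortest Δλ = 16.9° (east) — does not cross 180°.
Leg 2: +178.26° → +19.77°, shortest Δλ = -158.49° (west) — does not cross 180°.
Leg 3: +19.77° → -174.94°, shortest Δλ = 165.29° (east) — crosses 180°.
Leg 4: -174.94° → -142.16°, shortest Δλ = 32.78° (east) — does not cross 180°.
Leg 5: -142.16° → -159.07°, shortest Δλ = -16.91° (west) — does not cross 180°.
Leg 6: -159.07° → -139.85°, shortest Δλ = 19.22° (east) — does not cross 180°.
Total crossings: 1.

1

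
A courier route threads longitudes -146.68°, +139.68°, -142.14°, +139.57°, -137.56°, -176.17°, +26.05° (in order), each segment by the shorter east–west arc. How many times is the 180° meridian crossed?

Leg 1: -146.68° → +139.68°, shortest Δλ = -73.64° (west) — crosses 180°.
Leg 2: +139.68° → -142.14°, shortest Δλ = 78.18° (east) — crosses 180°.
Leg 3: -142.14° → +139.57°, shortest Δλ = -78.29° (west) — crosses 180°.
Leg 4: +139.57° → -137.56°, shortest Δλ = 82.87° (east) — crosses 180°.
Leg 5: -137.56° → -176.17°, shortest Δλ = -38.61° (west) — does not cross 180°.
Leg 6: -176.17° → +26.05°, shortest Δλ = -157.78° (west) — crosses 180°.
Total crossings: 5.

5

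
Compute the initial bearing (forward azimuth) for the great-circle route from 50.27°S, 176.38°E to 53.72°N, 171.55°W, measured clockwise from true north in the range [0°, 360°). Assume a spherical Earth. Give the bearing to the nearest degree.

7°

Δλ = -171.55 − 176.38 = -347.93°; wrapped into (−180°, 180°]: 12.07°.
θ = atan2( sin Δλ · cos φ₂ , cos φ₁ · sin φ₂ − sin φ₁ · cos φ₂ · cos Δλ )
  = atan2(0.12374, 0.96028) = 7.342° → normalised to [0°, 360°): 7.342°.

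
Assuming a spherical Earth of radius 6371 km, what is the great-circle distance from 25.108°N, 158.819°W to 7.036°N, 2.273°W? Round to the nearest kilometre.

15631 km

Δλ = -2.273 − -158.819 = 156.546°.
Δφ = 7.036 − 25.108 = -18.072°.
a = sin²(Δφ/2) + cos φ₁ · cos φ₂ · sin²(Δλ/2) = 0.886232.
c = 2·atan2(√a, √(1−a)) = 2.45351 rad → d = 6371·c ≈ 15631.30 km.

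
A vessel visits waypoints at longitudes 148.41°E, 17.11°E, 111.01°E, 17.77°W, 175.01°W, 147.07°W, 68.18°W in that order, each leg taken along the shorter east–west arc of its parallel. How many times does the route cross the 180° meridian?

0

Leg 1: +148.41° → +17.11°, shortest Δλ = -131.3° (west) — does not cross 180°.
Leg 2: +17.11° → +111.01°, shortest Δλ = 93.9° (east) — does not cross 180°.
Leg 3: +111.01° → -17.77°, shortest Δλ = -128.78° (west) — does not cross 180°.
Leg 4: -17.77° → -175.01°, shortest Δλ = -157.24° (west) — does not cross 180°.
Leg 5: -175.01° → -147.07°, shortest Δλ = 27.94° (east) — does not cross 180°.
Leg 6: -147.07° → -68.18°, shortest Δλ = 78.89° (east) — does not cross 180°.
Total crossings: 0.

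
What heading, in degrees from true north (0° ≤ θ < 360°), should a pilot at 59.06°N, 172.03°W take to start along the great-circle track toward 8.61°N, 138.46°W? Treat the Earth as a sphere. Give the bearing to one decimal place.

Δλ = -138.46 − -172.03 = 33.57°.
θ = atan2( sin Δλ · cos φ₂ , cos φ₁ · sin φ₂ − sin φ₁ · cos φ₂ · cos Δλ )
  = atan2(0.54672, -0.62963) = 139.031° → normalised to [0°, 360°): 139.031°.

139.0°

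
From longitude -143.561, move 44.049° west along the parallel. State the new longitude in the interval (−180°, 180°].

Start at -143.561°; shift −44.049° → -187.610°.
-187.610° lies outside (−180°, 180°]; add 360° → +172.390°.

+172.390°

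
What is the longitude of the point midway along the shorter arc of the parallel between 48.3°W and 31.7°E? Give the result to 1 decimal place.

8.3°W

Signed shortest Δλ from -48.3° to +31.7° is +80.0°.
Midpoint longitude = -48.3° + (+80.0°)/2 = -48.3° + 40.0° = -8.3°.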